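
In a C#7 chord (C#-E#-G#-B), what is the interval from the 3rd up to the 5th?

minor third

That puts E# below G#.
E# up to G# is 3 semitones, a half step narrower than a major third, so the interval is minor.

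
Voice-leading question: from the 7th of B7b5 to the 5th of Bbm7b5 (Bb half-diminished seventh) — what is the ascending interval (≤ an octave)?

diminished 6th

The 7th of B7b5 is A; the 5th of Bbm7b5 (Bb half-diminished seventh) is Fb.
A up to Fb is 7 semitones, a whole step narrower than a major sixth, so the interval is diminished.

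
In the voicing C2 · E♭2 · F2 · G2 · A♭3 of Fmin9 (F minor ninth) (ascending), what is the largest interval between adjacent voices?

minor 9th

Adjacent intervals: C2→E♭2 = minor third; E♭2→F2 = major second; F2→G2 = major second; G2→A♭3 = minor ninth.
The largest is G2 to A♭3, a minor ninth (13 semitones).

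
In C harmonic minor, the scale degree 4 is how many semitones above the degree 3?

The scale is C D E♭ F G A♭ B.
E♭ up to F is a major second — 2 semitones.

2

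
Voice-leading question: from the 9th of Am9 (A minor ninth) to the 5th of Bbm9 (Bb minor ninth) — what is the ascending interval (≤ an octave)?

The 9th of Am9 (A minor ninth) is B; the 5th of Bbm9 (Bb minor ninth) is F.
From B to F: 6 semitones over a fifth = diminished.

diminished fifth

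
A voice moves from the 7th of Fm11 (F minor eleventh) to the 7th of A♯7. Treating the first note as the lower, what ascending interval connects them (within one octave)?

The 7th of Fm11 (F minor eleventh) is E♭; the 7th of A♯7 is G♯.
3 letter names make it a third; at 5 semitones (a half step wider than major) the quality is augmented.

augmented third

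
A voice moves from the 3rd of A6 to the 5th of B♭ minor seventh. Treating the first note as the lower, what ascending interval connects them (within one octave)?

diminished fourth

The 3rd of A6 is C♯; the 5th of B♭ minor seventh is F.
From C♯ to F: 4 semitones over a fourth = diminished.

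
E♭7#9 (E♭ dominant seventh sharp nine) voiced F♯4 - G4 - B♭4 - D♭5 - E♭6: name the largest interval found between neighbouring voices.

Adjacent intervals: F♯4→G4 = minor second; G4→B♭4 = minor third; B♭4→D♭5 = minor third; D♭5→E♭6 = major ninth.
The largest is D♭5 to E♭6, a major ninth (14 semitones).

major ninth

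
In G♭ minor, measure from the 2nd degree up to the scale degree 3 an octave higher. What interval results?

G♭ natural minor: G♭ A♭ B𝄫 C♭ D♭ E𝄫 F♭.
2nd degree = A♭; 3rd scale degree (up an octave) = B𝄫.
9 letter names make it a ninth; at 13 semitones (a half step narrower than major) the quality is minor.

minor 9th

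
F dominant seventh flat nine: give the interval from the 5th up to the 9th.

d5

Spelling the chord: F, A, C, Eb, Gb.
So we need the interval from C up to Gb.
From C to Gb: 6 semitones over a fifth = diminished.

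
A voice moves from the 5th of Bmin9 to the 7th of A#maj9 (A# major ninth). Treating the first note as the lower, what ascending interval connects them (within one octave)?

Bmin9 has F# as its 5th, and A#maj9 (A# major ninth) has G## as its 7th.
2 letter names make it a second; at 3 semitones (a half step wider than major) the quality is augmented.

augmented second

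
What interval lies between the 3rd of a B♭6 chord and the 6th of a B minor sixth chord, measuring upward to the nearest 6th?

The 3rd of B♭6 is D; the 6th of B minor sixth is G♯.
From D to G♯: 6 semitones over a fourth = augmented.

augmented fourth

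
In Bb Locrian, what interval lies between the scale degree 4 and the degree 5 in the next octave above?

minor ninth

The scale runs Bb Cb Db Eb Fb Gb Ab.
Scale degree 4 = Eb; degree 5 (up an octave) = Fb.
From Eb to Fb: 13 semitones over a ninth = minor.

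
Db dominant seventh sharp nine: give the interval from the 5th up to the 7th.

The chord tones of Db7#9 (Db dominant seventh sharp nine) are Db-F-Ab-Cb-E.
That puts Ab below Cb.
3 letter names make it a third; at 3 semitones (a half step narrower than major) the quality is minor.

m3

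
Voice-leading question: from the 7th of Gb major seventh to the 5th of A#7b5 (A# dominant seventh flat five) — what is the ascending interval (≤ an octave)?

M7

Gb major seventh has F as its 7th, and A#7b5 (A# dominant seventh flat five) has E as its 5th.
From F to E is 11 semitones, exactly the major seventh.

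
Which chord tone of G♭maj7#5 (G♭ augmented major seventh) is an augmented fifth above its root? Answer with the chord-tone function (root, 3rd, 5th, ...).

The chord tones of G♭maj7#5 are G♭–B♭–D–F.
The root is G♭. An augmented fifth above G♭ is D.
D is the chord's 5th.

5th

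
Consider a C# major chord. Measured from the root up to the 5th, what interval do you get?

perfect 5th

C# (C# major): C# E# G#.
That puts C# below G#.
Counting 5 letters and 7 half steps from C# gives a perfect fifth.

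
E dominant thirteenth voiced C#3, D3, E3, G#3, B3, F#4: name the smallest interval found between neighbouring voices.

Adjacent intervals: C#3→D3 = minor second; D3→E3 = major second; E3→G#3 = major third; G#3→B3 = minor third; B3→F#4 = perfect fifth.
The smallest is C#3 to D3, a minor second (1 semitone).

minor second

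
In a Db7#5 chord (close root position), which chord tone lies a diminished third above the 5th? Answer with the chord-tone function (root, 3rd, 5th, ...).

Dbaug7 (Db augmented seventh) is spelled Db–F–A–Cb.
The 5th is A. A diminished third above A is Cb.
Cb is the chord's 7th.

7th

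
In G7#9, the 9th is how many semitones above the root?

15

The chord tones of G7#9 (G dominant seventh sharp nine) are G-B-D-F-A#.
G to A# is an augmented ninth: 15 semitones.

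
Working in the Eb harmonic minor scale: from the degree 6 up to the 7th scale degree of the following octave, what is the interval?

augmented ninth

Spelling the Eb harmonic minor scale: Eb F Gb Ab Bb Cb D.
That puts Cb below D.
9 letter names make it a ninth; at 15 semitones (a half step wider than major) the quality is augmented.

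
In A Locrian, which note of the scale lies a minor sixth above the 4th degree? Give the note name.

Bb

The scale is A Bb C D Eb F G.
The 4th degree is D; a minor sixth above that is Bb — scale degree 2.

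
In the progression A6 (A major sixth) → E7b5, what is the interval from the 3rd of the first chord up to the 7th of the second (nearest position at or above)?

The 3rd of A6 (A major sixth) is C#; the 7th of E7b5 is D.
C# up to D is 1 semitone, a half step narrower than a major second, so the interval is minor.

minor second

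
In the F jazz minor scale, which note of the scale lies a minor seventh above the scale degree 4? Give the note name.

Ab

The scale is F G Ab Bb C D E.
The scale degree 4 is Bb; a minor seventh above that is Ab — scale degree 3.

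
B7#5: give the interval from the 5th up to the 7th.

diminished third

B+7: B, D#, F##, A.
5th = F##; 7th = A.
From F## to A: 2 semitones over a third = diminished.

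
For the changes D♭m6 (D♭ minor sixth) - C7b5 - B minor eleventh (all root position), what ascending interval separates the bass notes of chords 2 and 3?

major seventh

The roots are C and B.
C up to B spans 7 letter names and 11 semitones — a major seventh.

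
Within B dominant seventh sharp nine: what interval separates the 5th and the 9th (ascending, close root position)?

B7#9 (B dominant seventh sharp nine) is spelled B, D♯, F♯, A, C𝄪.
The 5th is F♯ and the 9th is C𝄪.
F♯ up to C𝄪 is 8 semitones, a half step wider than a perfect fifth, so the interval is augmented.

augmented fifth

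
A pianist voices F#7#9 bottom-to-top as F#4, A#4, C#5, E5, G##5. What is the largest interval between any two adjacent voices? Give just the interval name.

augmented third

Adjacent intervals: F#4→A#4 = major third; A#4→C#5 = minor third; C#5→E5 = minor third; E5→G##5 = augmented third.
The largest is E5 to G##5, an augmented third (5 semitones).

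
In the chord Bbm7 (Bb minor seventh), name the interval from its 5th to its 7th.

Bbm7 (Bb minor seventh): Bb–Db–F–Ab.
5th = F; 7th = Ab.
From F to Ab: 3 semitones over a third = minor.

minor third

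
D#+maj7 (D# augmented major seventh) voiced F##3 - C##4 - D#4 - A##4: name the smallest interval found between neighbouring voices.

minor second

Adjacent intervals: F##3→C##4 = perfect fifth; C##4→D#4 = minor second; D#4→A##4 = augmented fifth.
The smallest is C##4 to D#4, a minor second (1 semitone).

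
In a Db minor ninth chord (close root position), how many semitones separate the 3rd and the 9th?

11

Dbm9 is spelled Db Fb Ab Cb Eb.
Fb to Eb is a major seventh: 11 semitones.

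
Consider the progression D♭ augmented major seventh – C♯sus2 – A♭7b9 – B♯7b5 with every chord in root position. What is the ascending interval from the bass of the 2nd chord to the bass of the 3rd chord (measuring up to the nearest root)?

diminished 6th

The roots are C♯ and A♭.
6 letter names make it a sixth; at 7 semitones (a whole step narrower than major) the quality is diminished.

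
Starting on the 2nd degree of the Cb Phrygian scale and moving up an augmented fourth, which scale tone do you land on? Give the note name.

Gb

The scale is Cb Dbb Ebb Fb Gb Abb Bbb.
The 2nd degree is Dbb; an augmented fourth above that is Gb — scale degree 5.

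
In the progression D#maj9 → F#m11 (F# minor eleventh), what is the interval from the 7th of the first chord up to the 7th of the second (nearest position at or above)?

The 7th of D#maj9 is C##; the 7th of F#m11 (F# minor eleventh) is E.
3 letter names make it a third; at 2 semitones (a whole step narrower than major) the quality is diminished.

diminished 3rd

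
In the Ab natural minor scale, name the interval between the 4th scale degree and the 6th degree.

Spelling the Ab natural minor scale: Ab Bb Cb Db Eb Fb Gb.
That puts Db below Fb.
Db up to Fb is 3 semitones, a half step narrower than a major third, so the interval is minor.

minor third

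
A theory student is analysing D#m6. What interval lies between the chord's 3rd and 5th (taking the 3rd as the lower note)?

The chord tones of D#min6 are D#-F#-A#-B#.
The 3rd is F# and the 5th is A#.
From F# to A# is 4 semitones, exactly the major third.

major third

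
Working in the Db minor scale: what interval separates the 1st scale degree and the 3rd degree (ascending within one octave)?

minor third

Spelling the Db minor scale: Db Eb Fb Gb Ab Bbb Cb.
So we need the interval from Db up to Fb.
From Db to Fb: 3 semitones over a third = minor.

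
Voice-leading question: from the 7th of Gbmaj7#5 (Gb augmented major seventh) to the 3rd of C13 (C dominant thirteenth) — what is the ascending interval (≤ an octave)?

major 7th

The 7th of Gbmaj7#5 (Gb augmented major seventh) is F; the 3rd of C13 (C dominant thirteenth) is E.
Counting 7 letters and 11 half steps from F gives a major seventh.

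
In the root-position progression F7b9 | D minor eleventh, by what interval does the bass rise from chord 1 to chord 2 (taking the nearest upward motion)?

The roots are F and D.
From F to D is 9 semitones, exactly the major sixth.

major 6th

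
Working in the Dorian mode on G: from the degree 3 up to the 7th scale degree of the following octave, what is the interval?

The scale runs G A B♭ C D E F.
That puts B♭ below F.
B♭ up to F spans 12 letter names and 19 semitones — a perfect twelfth.

perfect twelfth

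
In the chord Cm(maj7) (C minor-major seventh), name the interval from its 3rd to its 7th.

A5

Spelling the chord: C, Eb, G, B.
That puts Eb below B.
5 letter names make it a fifth; at 8 semitones (a half step wider than perfect) the quality is augmented.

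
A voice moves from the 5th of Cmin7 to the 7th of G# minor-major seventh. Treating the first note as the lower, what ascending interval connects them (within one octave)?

augmented 7th

The 5th of Cmin7 is G; the 7th of G# minor-major seventh is F##.
G up to F## is 12 semitones, a half step wider than a major seventh, so the interval is augmented.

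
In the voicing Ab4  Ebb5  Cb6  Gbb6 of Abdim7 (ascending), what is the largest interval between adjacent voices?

M6

Adjacent intervals: Ab4→Ebb5 = diminished fifth; Ebb5→Cb6 = major sixth; Cb6→Gbb6 = diminished fifth.
The largest is Ebb5 to Cb6, a major sixth (9 semitones).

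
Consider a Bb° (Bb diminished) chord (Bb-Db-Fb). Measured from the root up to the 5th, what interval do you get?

Root = Bb; 5th = Fb.
5 letter names make it a fifth; at 6 semitones (a half step narrower than perfect) the quality is diminished.

diminished 5th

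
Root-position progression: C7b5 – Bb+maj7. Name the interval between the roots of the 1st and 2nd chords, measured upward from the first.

minor seventh

The roots are C and Bb.
C up to Bb is 10 semitones, a half step narrower than a major seventh, so the interval is minor.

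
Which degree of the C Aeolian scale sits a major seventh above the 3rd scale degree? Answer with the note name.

The scale is C D Eb F G Ab Bb.
The 3rd scale degree is Eb; a major seventh above that is D — scale degree 2.

D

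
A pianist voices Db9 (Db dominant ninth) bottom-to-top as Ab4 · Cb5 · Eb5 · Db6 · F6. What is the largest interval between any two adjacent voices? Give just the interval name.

Adjacent intervals: Ab4→Cb5 = minor third; Cb5→Eb5 = major third; Eb5→Db6 = minor seventh; Db6→F6 = major third.
The largest is Eb5 to Db6, a minor seventh (10 semitones).

m7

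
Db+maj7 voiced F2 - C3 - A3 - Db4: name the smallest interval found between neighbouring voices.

diminished fourth

Adjacent intervals: F2→C3 = perfect fifth; C3→A3 = major sixth; A3→Db4 = diminished fourth.
The smallest is A3 to Db4, a diminished fourth (4 semitones).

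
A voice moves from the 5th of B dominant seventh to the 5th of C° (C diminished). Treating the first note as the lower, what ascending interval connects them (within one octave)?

The 5th of B dominant seventh is F#; the 5th of C° (C diminished) is Gb.
From F# to Gb: 0 semitones over a second = diminished.

diminished 2nd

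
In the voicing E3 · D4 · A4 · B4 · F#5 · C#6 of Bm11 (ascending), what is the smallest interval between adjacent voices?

major 2nd

Adjacent intervals: E3→D4 = minor seventh; D4→A4 = perfect fifth; A4→B4 = major second; B4→F#5 = perfect fifth; F#5→C#6 = perfect fifth.
The smallest is A4 to B4, a major second (2 semitones).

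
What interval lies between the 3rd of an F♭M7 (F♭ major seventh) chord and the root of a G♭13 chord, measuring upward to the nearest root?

minor seventh

F♭M7 (F♭ major seventh) has A♭ as its 3rd, and G♭13 has G♭ as its root.
7 letter names make it a seventh; at 10 semitones (a half step narrower than major) the quality is minor.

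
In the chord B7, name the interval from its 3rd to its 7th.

The chord tones of B7 are B–D#–F#–A.
That puts D# below A.
D# up to A is 6 semitones, a half step narrower than a perfect fifth, so the interval is diminished.

diminished fifth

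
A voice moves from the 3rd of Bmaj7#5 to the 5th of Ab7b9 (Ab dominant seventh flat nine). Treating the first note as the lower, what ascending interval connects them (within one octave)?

Bmaj7#5 has D# as its 3rd, and Ab7b9 (Ab dominant seventh flat nine) has Eb as its 5th.
From D# to Eb: 0 semitones over a second = diminished.

diminished second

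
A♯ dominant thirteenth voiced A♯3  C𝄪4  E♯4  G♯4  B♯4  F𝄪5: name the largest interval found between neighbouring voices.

perfect 5th

Adjacent intervals: A♯3→C𝄪4 = major third; C𝄪4→E♯4 = minor third; E♯4→G♯4 = minor third; G♯4→B♯4 = major third; B♯4→F𝄪5 = perfect fifth.
The largest is B♯4 to F𝄪5, a perfect fifth (7 semitones).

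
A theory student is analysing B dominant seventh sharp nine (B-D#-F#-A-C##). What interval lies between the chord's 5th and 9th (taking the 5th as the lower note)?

So we need the interval from F# up to C##.
5 letter names make it a fifth; at 8 semitones (a half step wider than perfect) the quality is augmented.

augmented fifth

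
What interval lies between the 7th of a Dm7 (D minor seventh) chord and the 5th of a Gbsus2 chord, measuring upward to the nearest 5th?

The 7th of Dm7 (D minor seventh) is C; the 5th of Gbsus2 is Db.
C up to Db is 1 semitone, a half step narrower than a major second, so the interval is minor.

minor second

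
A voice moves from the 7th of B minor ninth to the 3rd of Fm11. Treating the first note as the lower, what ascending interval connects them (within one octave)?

The 7th of B minor ninth is A; the 3rd of Fm11 is Ab.
A up to Ab is 11 semitones, a half step narrower than a perfect octave, so the interval is diminished.

diminished octave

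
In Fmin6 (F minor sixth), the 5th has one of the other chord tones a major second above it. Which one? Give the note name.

D

Fmin6 is spelled F, Ab, C, D.
The 5th is C. A major second above C is D.
D is the chord's 6th.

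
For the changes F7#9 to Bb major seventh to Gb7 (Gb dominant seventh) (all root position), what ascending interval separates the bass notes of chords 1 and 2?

The roots are F and Bb.
Counting 4 letters and 5 half steps from F gives a perfect fourth.

perfect fourth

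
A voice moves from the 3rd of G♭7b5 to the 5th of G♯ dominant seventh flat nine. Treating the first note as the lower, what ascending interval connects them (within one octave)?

augmented third

The 3rd of G♭7b5 is B♭; the 5th of G♯ dominant seventh flat nine is D♯.
3 letter names make it a third; at 5 semitones (a half step wider than major) the quality is augmented.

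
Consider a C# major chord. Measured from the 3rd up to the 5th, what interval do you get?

minor third

C# major: C#, E#, G#.
That puts E# below G#.
E# up to G# is 3 semitones, a half step narrower than a major third, so the interval is minor.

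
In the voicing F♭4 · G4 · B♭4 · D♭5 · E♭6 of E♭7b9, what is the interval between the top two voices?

Those voices are D♭5 and E♭6.
Counting 9 letters and 14 half steps from D♭ gives a major ninth.

major 9th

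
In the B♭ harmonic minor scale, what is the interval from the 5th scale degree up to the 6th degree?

minor second

The scale runs B♭ C D♭ E♭ F G♭ A.
So we need the interval from F up to G♭.
2 letter names make it a second; at 1 semitone (a half step narrower than major) the quality is minor.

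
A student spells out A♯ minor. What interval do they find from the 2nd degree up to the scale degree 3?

minor second

The scale runs A♯ B♯ C♯ D♯ E♯ F♯ G♯.
The 2nd degree is B♯ and the scale degree 3 is C♯.
From B♯ to C♯: 1 semitone over a second = minor.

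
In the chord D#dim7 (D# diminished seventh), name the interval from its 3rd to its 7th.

The chord tones of D#dim7 (D# diminished seventh) are D#, F#, A, C.
That puts F# below C.
5 letter names make it a fifth; at 6 semitones (a half step narrower than perfect) the quality is diminished.

diminished fifth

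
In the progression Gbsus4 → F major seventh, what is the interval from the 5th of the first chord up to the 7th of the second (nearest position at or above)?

Gbsus4 has Db as its 5th, and F major seventh has E as its 7th.
2 letter names make it a second; at 3 semitones (a half step wider than major) the quality is augmented.

A2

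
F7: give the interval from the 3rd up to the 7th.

diminished fifth

The chord tones of F dominant seventh are F-A-C-Eb.
3rd = A; 7th = Eb.
A up to Eb is 6 semitones, a half step narrower than a perfect fifth, so the interval is diminished.
This 3–7 tritone is the characteristic tension at the heart of the dominant sound.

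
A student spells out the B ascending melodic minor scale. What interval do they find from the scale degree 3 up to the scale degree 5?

Spelling the B ascending melodic minor scale: B C# D E F# G# A#.
The scale degree 3 is D and the degree 5 is F#.
D up to F# spans 3 letter names and 4 semitones — a major third.

major third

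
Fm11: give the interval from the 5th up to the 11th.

The chord tones of Fm11 are F Ab C Eb G Bb.
5th = C; 11th = Bb.
From C to Bb: 10 semitones over a seventh = minor.

minor 7th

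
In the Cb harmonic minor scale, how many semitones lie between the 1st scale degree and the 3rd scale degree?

The scale is Cb Db Ebb Fb Gb Abb Bb.
Cb up to Ebb is a minor third — 3 semitones.

3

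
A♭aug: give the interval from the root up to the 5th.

augmented fifth

The chord tones of A♭aug (A♭ augmented) are A♭, C, E.
So we need the interval from A♭ up to E.
5 letter names make it a fifth; at 8 semitones (a half step wider than perfect) the quality is augmented.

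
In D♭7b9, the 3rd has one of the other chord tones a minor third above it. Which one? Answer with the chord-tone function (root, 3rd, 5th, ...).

5th

D♭7b9: D♭ F A♭ C♭ E𝄫.
The 3rd is F. A minor third above F is A♭.
A♭ is the chord's 5th.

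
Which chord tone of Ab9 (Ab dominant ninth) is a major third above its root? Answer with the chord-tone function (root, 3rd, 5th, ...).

Ab9 is spelled Ab–C–Eb–Gb–Bb.
The root is Ab. A major third above Ab is C.
C is the chord's 3rd.

3rd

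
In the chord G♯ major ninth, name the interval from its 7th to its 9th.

minor 3rd

G♯maj9: G♯–B♯–D♯–F𝄪–A♯.
7th = F𝄪; 9th = A♯.
F𝄪 up to A♯ is 3 semitones, a half step narrower than a major third, so the interval is minor.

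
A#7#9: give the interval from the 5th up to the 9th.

augmented 5th

The chord tones of A# dominant seventh sharp nine are A#-C##-E#-G#-B##.
The 5th is E# and the 9th is B##.
From E# to B##: 8 semitones over a fifth = augmented.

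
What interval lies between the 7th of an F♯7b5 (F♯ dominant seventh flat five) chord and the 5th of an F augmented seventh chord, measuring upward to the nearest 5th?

The 7th of F♯7b5 (F♯ dominant seventh flat five) is E; the 5th of F augmented seventh is C♯.
E up to C♯ spans 6 letter names and 9 semitones — a major sixth.

major sixth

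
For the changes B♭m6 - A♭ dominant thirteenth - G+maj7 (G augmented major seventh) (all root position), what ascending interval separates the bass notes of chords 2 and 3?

major 7th

The roots are A♭ and G.
A♭ up to G spans 7 letter names and 11 semitones — a major seventh.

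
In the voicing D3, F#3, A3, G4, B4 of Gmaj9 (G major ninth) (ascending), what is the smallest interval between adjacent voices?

Adjacent intervals: D3→F#3 = major third; F#3→A3 = minor third; A3→G4 = minor seventh; G4→B4 = major third.
The smallest is F#3 to A3, a minor third (3 semitones).

minor 3rd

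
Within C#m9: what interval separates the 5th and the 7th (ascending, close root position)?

minor 3rd

The chord tones of C#min9 (C# minor ninth) are C#, E, G#, B, D#.
That puts G# below B.
G# up to B is 3 semitones, a half step narrower than a major third, so the interval is minor.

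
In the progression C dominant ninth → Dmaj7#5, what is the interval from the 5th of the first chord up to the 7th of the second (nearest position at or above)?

C dominant ninth has G as its 5th, and Dmaj7#5 has C# as its 7th.
G up to C# is 6 semitones, a half step wider than a perfect fourth, so the interval is augmented.

A4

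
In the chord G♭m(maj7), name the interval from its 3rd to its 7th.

G♭ minor-major seventh: G♭-B𝄫-D♭-F.
So we need the interval from B𝄫 up to F.
From B𝄫 to F: 8 semitones over a fifth = augmented.

augmented fifth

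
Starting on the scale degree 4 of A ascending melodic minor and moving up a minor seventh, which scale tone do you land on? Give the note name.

The scale is A B C D E F♯ G♯.
The scale degree 4 is D; a minor seventh above that is C — scale degree 3.

C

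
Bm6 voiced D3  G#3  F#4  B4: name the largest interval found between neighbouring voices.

minor seventh

Adjacent intervals: D3→G#3 = augmented fourth; G#3→F#4 = minor seventh; F#4→B4 = perfect fourth.
The largest is G#3 to F#4, a minor seventh (10 semitones).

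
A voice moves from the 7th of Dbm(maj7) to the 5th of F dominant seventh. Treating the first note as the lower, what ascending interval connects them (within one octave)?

Dbm(maj7) has C as its 7th, and F dominant seventh has C as its 5th.
From C to C is 0 semitones, exactly the perfect unison.

perfect 1st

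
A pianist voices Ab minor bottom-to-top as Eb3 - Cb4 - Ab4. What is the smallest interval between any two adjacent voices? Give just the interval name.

Adjacent intervals: Eb3→Cb4 = minor sixth; Cb4→Ab4 = major sixth.
The smallest is Eb3 to Cb4, a minor sixth (8 semitones).

minor sixth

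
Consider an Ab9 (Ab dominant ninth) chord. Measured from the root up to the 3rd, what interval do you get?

Spelling the chord: Ab-C-Eb-Gb-Bb.
That puts Ab below C.
Counting 3 letters and 4 half steps from Ab gives a major third.

M3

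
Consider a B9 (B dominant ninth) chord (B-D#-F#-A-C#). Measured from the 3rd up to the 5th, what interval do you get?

That puts D# below F#.
3 letter names make it a third; at 3 semitones (a half step narrower than major) the quality is minor.

minor third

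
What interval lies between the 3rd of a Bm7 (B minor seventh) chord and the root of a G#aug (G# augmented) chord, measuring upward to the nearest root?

augmented 4th

Bm7 (B minor seventh) has D as its 3rd, and G#aug (G# augmented) has G# as its root.
From D to G#: 6 semitones over a fourth = augmented.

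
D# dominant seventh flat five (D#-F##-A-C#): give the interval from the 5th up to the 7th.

major 3rd

5th = A; 7th = C#.
A up to C# spans 3 letter names and 4 semitones — a major third.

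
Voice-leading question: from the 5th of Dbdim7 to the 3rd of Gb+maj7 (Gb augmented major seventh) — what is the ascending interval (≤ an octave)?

augmented 2nd

Dbdim7 has Abb as its 5th, and Gb+maj7 (Gb augmented major seventh) has Bb as its 3rd.
Abb up to Bb is 3 semitones, a half step wider than a major second, so the interval is augmented.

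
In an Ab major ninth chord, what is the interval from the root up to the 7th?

major seventh

Abmaj9 is spelled Ab C Eb G Bb.
So we need the interval from Ab up to G.
Counting 7 letters and 11 half steps from Ab gives a major seventh.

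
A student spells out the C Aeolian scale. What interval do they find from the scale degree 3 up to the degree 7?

Spelling the C Aeolian scale: C D Eb F G Ab Bb.
Scale degree 3 = Eb; 7th degree = Bb.
From Eb to Bb is 7 semitones, exactly the perfect fifth.

perfect fifth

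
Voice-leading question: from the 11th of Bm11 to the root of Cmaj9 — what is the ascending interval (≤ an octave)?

minor sixth

The 11th of Bm11 is E; the root of Cmaj9 is C.
E up to C is 8 semitones, a half step narrower than a major sixth, so the interval is minor.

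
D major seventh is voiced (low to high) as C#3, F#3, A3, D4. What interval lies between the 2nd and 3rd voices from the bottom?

Those voices are F#3 and A3.
3 letter names make it a third; at 3 semitones (a half step narrower than major) the quality is minor.

minor third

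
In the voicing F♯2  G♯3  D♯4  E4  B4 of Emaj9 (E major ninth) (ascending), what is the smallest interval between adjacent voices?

m2

Adjacent intervals: F♯2→G♯3 = major ninth; G♯3→D♯4 = perfect fifth; D♯4→E4 = minor second; E4→B4 = perfect fifth.
The smallest is D♯4 to E4, a minor second (1 semitone).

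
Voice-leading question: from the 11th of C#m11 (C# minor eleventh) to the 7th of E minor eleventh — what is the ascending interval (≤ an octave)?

m6

The 11th of C#m11 (C# minor eleventh) is F#; the 7th of E minor eleventh is D.
F# up to D is 8 semitones, a half step narrower than a major sixth, so the interval is minor.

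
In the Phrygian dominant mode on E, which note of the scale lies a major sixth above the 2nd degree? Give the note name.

The scale is E F G♯ A B C D.
The 2nd degree is F; a major sixth above that is D — scale degree 7.

D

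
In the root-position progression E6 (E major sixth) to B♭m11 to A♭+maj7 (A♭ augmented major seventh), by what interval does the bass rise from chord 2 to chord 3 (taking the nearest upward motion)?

minor seventh

The roots are B♭ and A♭.
From B♭ to A♭: 10 semitones over a seventh = minor.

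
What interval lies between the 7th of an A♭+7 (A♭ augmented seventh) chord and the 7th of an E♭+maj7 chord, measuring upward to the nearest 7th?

A♭+7 (A♭ augmented seventh) has G♭ as its 7th, and E♭+maj7 has D as its 7th.
G♭ up to D is 8 semitones, a half step wider than a perfect fifth, so the interval is augmented.

augmented fifth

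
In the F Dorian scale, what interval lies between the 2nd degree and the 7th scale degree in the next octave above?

minor thirteenth

Spelling the F Dorian scale: F G A♭ B♭ C D E♭.
The 2nd degree is G and the 7th scale degree (up an octave) is E♭.
From G to E♭: 20 semitones over a thirteenth = minor.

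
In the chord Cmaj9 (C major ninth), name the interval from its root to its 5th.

C major ninth: C, E, G, B, D.
The root is C and the 5th is G.
Counting 5 letters and 7 half steps from C gives a perfect fifth.

perfect fifth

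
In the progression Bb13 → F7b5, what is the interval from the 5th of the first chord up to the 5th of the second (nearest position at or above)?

diminished fifth

The 5th of Bb13 is F; the 5th of F7b5 is Cb.
F up to Cb is 6 semitones, a half step narrower than a perfect fifth, so the interval is diminished.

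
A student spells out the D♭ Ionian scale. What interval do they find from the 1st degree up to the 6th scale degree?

Spelling the D♭ Ionian scale: D♭ E♭ F G♭ A♭ B♭ C.
The 1st degree is D♭ and the degree 6 is B♭.
Counting 6 letters and 9 half steps from D♭ gives a major sixth.

major 6th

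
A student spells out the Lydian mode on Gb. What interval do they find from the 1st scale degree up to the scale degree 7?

major 7th

Gb lydian: Gb Ab Bb C Db Eb F.
1st scale degree = Gb; 7th scale degree = F.
Gb up to F spans 7 letter names and 11 semitones — a major seventh.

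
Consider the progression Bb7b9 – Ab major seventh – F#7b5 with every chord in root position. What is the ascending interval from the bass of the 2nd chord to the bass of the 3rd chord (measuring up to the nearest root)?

augmented 6th

The roots are Ab and F#.
6 letter names make it a sixth; at 10 semitones (a half step wider than major) the quality is augmented.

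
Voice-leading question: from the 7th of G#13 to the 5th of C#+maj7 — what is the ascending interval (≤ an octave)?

augmented 2nd

The 7th of G#13 is F#; the 5th of C#+maj7 is G##.
From F# to G##: 3 semitones over a second = augmented.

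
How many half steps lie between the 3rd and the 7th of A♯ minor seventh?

A♯m7 (A♯ minor seventh) is spelled A♯ C♯ E♯ G♯.
C♯ to G♯ is a perfect fifth: 7 semitones.

7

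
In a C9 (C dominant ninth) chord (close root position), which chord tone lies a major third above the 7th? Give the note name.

C dominant ninth: C E G Bb D.
The 7th is Bb. A major third above Bb is D.
D is the chord's 9th.

D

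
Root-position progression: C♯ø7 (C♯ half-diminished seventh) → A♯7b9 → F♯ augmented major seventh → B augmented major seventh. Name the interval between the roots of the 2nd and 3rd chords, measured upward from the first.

minor 6th

The roots are A♯ and F♯.
6 letter names make it a sixth; at 8 semitones (a half step narrower than major) the quality is minor.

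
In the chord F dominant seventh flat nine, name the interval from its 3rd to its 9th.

Spelling the chord: F, A, C, Eb, Gb.
The 3rd is A and the 9th is Gb.
7 letter names make it a seventh; at 9 semitones (a whole step narrower than major) the quality is diminished.

d7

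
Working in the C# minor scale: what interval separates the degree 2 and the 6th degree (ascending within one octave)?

diminished 5th

C# natural minor: C# D# E F# G# A B.
So we need the interval from D# up to A.
From D# to A: 6 semitones over a fifth = diminished.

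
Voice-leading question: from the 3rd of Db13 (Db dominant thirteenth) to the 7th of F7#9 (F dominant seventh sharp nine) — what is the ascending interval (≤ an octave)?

minor seventh

Db13 (Db dominant thirteenth) has F as its 3rd, and F7#9 (F dominant seventh sharp nine) has Eb as its 7th.
From F to Eb: 10 semitones over a seventh = minor.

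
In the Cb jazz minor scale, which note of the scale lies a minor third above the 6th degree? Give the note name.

The scale is Cb Db Ebb Fb Gb Ab Bb.
The 6th degree is Ab; a minor third above that is Cb — scale degree 1.

Cb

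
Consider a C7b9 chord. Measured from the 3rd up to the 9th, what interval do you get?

Spelling the chord: C, E, G, B♭, D♭.
3rd = E; 9th = D♭.
E up to D♭ is 9 semitones, a whole step narrower than a major seventh, so the interval is diminished.

diminished seventh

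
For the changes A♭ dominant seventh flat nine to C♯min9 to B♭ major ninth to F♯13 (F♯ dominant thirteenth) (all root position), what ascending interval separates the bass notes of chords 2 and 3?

diminished 7th

The roots are C♯ and B♭.
7 letter names make it a seventh; at 9 semitones (a whole step narrower than major) the quality is diminished.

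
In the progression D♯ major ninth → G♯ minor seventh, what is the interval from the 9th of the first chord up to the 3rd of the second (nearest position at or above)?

diminished 5th

D♯ major ninth has E♯ as its 9th, and G♯ minor seventh has B as its 3rd.
5 letter names make it a fifth; at 6 semitones (a half step narrower than perfect) the quality is diminished.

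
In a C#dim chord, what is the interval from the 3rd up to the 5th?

C#° is spelled C#, E, G.
So we need the interval from E up to G.
From E to G: 3 semitones over a third = minor.

minor third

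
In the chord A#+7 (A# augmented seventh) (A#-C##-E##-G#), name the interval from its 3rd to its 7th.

diminished 5th

3rd = C##; 7th = G#.
5 letter names make it a fifth; at 6 semitones (a half step narrower than perfect) the quality is diminished.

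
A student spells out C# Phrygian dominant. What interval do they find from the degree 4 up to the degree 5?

The scale runs C# D E# F# G# A B.
Degree 4 = F#; 5th degree = G#.
From F# to G# is 2 semitones, exactly the major second.

major second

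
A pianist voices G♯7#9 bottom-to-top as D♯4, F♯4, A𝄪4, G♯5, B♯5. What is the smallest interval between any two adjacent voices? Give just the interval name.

Adjacent intervals: D♯4→F♯4 = minor third; F♯4→A𝄪4 = augmented third; A𝄪4→G♯5 = diminished seventh; G♯5→B♯5 = major third.
The smallest is D♯4 to F♯4, a minor third (3 semitones).

m3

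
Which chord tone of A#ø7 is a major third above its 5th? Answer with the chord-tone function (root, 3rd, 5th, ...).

A#m7b5 (A# half-diminished seventh) is spelled A#, C#, E, G#.
The 5th is E. A major third above E is G#.
G# is the chord's 7th.

7th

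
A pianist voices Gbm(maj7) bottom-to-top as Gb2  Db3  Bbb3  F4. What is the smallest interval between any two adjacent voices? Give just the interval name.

P5

Adjacent intervals: Gb2→Db3 = perfect fifth; Db3→Bbb3 = minor sixth; Bbb3→F4 = augmented fifth.
The smallest is Gb2 to Db3, a perfect fifth (7 semitones).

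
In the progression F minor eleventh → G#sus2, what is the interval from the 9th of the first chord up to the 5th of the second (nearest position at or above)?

augmented 5th

F minor eleventh has G as its 9th, and G#sus2 has D# as its 5th.
5 letter names make it a fifth; at 8 semitones (a half step wider than perfect) the quality is augmented.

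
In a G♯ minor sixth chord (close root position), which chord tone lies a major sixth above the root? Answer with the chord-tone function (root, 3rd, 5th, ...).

6th

G♯m6: G♯-B-D♯-E♯.
The root is G♯. A major sixth above G♯ is E♯.
E♯ is the chord's 6th.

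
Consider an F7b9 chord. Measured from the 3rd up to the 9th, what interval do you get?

diminished seventh

The chord tones of F7b9 are F–A–C–E♭–G♭.
3rd = A; 9th = G♭.
7 letter names make it a seventh; at 9 semitones (a whole step narrower than major) the quality is diminished.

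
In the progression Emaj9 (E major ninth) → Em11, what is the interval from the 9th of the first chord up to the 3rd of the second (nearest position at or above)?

minor 2nd

Emaj9 (E major ninth) has F# as its 9th, and Em11 has G as its 3rd.
2 letter names make it a second; at 1 semitone (a half step narrower than major) the quality is minor.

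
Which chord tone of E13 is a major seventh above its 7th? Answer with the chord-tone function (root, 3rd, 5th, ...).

13th

Spelling the chord: E-G♯-B-D-F♯-C♯.
The 7th is D. A major seventh above D is C♯.
C♯ is the chord's 13th.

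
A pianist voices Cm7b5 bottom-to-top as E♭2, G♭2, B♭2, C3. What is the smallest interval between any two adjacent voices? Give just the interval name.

Adjacent intervals: E♭2→G♭2 = minor third; G♭2→B♭2 = major third; B♭2→C3 = major second.
The smallest is B♭2 to C3, a major second (2 semitones).

major second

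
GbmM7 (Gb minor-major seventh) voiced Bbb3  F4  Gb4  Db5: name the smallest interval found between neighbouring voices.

Adjacent intervals: Bbb3→F4 = augmented fifth; F4→Gb4 = minor second; Gb4→Db5 = perfect fifth.
The smallest is F4 to Gb4, a minor second (1 semitone).

m2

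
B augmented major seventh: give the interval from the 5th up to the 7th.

m3

Spelling the chord: B–D#–F##–A#.
That puts F## below A#.
From F## to A#: 3 semitones over a third = minor.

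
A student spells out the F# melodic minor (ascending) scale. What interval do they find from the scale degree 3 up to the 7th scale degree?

Spelling the F# melodic minor (ascending) scale: F# G# A B C# D# E#.
Scale degree 3 = A; 7th degree = E#.
A up to E# is 8 semitones, a half step wider than a perfect fifth, so the interval is augmented.

augmented fifth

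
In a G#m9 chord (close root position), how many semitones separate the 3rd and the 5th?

4

The chord tones of G#m9 are G#, B, D#, F#, A#.
B to D# is a major third: 4 semitones.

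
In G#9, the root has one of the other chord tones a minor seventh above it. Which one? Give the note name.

F#

G#9: G#-B#-D#-F#-A#.
The root is G#. A minor seventh above G# is F#.
F# is the chord's 7th.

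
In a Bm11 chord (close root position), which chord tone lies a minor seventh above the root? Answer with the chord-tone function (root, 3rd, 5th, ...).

Bm11: B–D–F♯–A–C♯–E.
The root is B. A minor seventh above B is A.
A is the chord's 7th.

7th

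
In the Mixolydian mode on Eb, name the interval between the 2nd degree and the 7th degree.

minor sixth

Eb mixolydian: Eb F G Ab Bb C Db.
So we need the interval from F up to Db.
6 letter names make it a sixth; at 8 semitones (a half step narrower than major) the quality is minor.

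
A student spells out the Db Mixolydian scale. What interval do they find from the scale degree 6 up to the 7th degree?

The scale runs Db Eb F Gb Ab Bb Cb.
That puts Bb below Cb.
Bb up to Cb is 1 semitone, a half step narrower than a major second, so the interval is minor.

minor second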